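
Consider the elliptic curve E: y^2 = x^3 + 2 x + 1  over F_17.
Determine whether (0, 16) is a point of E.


Check whether y^2 = x^3 + 2 x + 1 (mod 17) for (x, y) = (0, 16).
LHS: y^2 = 16^2 mod 17 = 1
RHS: x^3 + 2 x + 1 = 0^3 + 2*0 + 1 mod 17 = 1
LHS = RHS

Yes, on the curve


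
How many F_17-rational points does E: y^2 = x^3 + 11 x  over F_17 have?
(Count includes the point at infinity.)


For each x in F_17, count y with y^2 = x^3 + 11 x + 0 mod 17:
  x = 0: RHS = 0, y in [0]  -> 1 point(s)
  x = 2: RHS = 13, y in [8, 9]  -> 2 point(s)
  x = 3: RHS = 9, y in [3, 14]  -> 2 point(s)
  x = 14: RHS = 8, y in [5, 12]  -> 2 point(s)
  x = 15: RHS = 4, y in [2, 15]  -> 2 point(s)
Affine points: 9. Add the point at infinity: total = 10.

#E(F_17) = 10


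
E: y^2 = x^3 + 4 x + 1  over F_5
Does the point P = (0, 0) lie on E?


Check whether y^2 = x^3 + 4 x + 1 (mod 5) for (x, y) = (0, 0).
LHS: y^2 = 0^2 mod 5 = 0
RHS: x^3 + 4 x + 1 = 0^3 + 4*0 + 1 mod 5 = 1
LHS != RHS

No, not on the curve


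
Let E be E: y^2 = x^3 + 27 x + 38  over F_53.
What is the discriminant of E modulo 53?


4 a^3 + 27 b^2 = 4*27^3 + 27*38^2 = 78732 + 38988 = 117720
Delta = -16 * (117720) = -1883520
Delta mod 53 = 47

Delta = 47 (mod 53)


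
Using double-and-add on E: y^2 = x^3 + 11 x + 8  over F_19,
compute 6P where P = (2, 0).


k = 6 = 110_2 (binary, LSB first: 011)
Double-and-add from P = (2, 0):
  bit 0 = 0: acc unchanged = O
  bit 1 = 1: acc = O + O = O
  bit 2 = 1: acc = O + O = O

6P = O


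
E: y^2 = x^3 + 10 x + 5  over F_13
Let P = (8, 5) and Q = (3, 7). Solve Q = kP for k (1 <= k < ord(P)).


Enumerate multiples of P until we hit Q = (3, 7):
  1P = (8, 5)
  2P = (1, 9)
  3P = (3, 7)
Match found at i = 3.

k = 3


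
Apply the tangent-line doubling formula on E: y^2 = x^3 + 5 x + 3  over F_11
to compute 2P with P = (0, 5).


Doubling: s = (3 x1^2 + a) / (2 y1)
s = (3*0^2 + 5) / (2*5) mod 11 = 6
x3 = s^2 - 2 x1 mod 11 = 6^2 - 2*0 = 3
y3 = s (x1 - x3) - y1 mod 11 = 6 * (0 - 3) - 5 = 10

2P = (3, 10)


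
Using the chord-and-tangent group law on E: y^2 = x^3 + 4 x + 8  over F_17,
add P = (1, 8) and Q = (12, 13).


P != Q, so use the chord formula.
s = (y2 - y1) / (x2 - x1) = (5) / (11) mod 17 = 2
x3 = s^2 - x1 - x2 mod 17 = 2^2 - 1 - 12 = 8
y3 = s (x1 - x3) - y1 mod 17 = 2 * (1 - 8) - 8 = 12

P + Q = (8, 12)


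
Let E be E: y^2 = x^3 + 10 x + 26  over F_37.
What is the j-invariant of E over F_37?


Delta = -16(4 a^3 + 27 b^2) mod 37 = 19
-1728 * (4 a)^3 = -1728 * (4*10)^3 mod 37 = 1
j = 1 * 19^(-1) mod 37 = 2

j = 2 (mod 37)


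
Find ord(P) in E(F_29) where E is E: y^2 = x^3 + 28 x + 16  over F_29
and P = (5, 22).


Compute successive multiples of P until we hit O:
  1P = (5, 22)
  2P = (28, 25)
  3P = (18, 28)
  4P = (22, 17)
  5P = (6, 9)
  6P = (13, 24)
  7P = (2, 15)
  8P = (21, 18)
  ... (continuing to 31P)
  31P = O

ord(P) = 31


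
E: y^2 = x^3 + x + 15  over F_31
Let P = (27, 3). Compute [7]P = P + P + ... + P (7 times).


k = 7 = 111_2 (binary, LSB first: 111)
Double-and-add from P = (27, 3):
  bit 0 = 1: acc = O + (27, 3) = (27, 3)
  bit 1 = 1: acc = (27, 3) + (17, 27) = (25, 17)
  bit 2 = 1: acc = (25, 17) + (28, 4) = (14, 18)

7P = (14, 18)


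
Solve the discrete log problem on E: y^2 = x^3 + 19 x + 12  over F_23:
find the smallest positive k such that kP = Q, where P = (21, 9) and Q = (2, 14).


Enumerate multiples of P until we hit Q = (2, 14):
  1P = (21, 9)
  2P = (13, 15)
  3P = (14, 3)
  4P = (0, 9)
  5P = (2, 14)
Match found at i = 5.

k = 5


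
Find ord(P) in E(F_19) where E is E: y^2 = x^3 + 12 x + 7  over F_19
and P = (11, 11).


Compute successive multiples of P until we hit O:
  1P = (11, 11)
  2P = (4, 9)
  3P = (13, 2)
  4P = (1, 1)
  5P = (8, 11)
  6P = (0, 8)
  7P = (12, 6)
  8P = (2, 1)
  ... (continuing to 25P)
  25P = O

ord(P) = 25


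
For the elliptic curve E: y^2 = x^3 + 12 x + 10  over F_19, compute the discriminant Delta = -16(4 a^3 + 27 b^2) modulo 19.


4 a^3 + 27 b^2 = 4*12^3 + 27*10^2 = 6912 + 2700 = 9612
Delta = -16 * (9612) = -153792
Delta mod 19 = 13

Delta = 13 (mod 19)


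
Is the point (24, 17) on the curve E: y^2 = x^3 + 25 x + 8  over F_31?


Check whether y^2 = x^3 + 25 x + 8 (mod 31) for (x, y) = (24, 17).
LHS: y^2 = 17^2 mod 31 = 10
RHS: x^3 + 25 x + 8 = 24^3 + 25*24 + 8 mod 31 = 17
LHS != RHS

No, not on the curve


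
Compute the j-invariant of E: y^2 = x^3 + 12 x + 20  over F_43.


Delta = -16(4 a^3 + 27 b^2) mod 43 = 21
-1728 * (4 a)^3 = -1728 * (4*12)^3 mod 43 = 32
j = 32 * 21^(-1) mod 43 = 22

j = 22 (mod 43)


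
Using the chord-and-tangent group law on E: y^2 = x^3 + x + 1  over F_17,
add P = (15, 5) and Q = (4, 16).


P != Q, so use the chord formula.
s = (y2 - y1) / (x2 - x1) = (11) / (6) mod 17 = 16
x3 = s^2 - x1 - x2 mod 17 = 16^2 - 15 - 4 = 16
y3 = s (x1 - x3) - y1 mod 17 = 16 * (15 - 16) - 5 = 13

P + Q = (16, 13)


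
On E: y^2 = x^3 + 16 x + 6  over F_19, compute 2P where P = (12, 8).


Doubling: s = (3 x1^2 + a) / (2 y1)
s = (3*12^2 + 16) / (2*8) mod 19 = 9
x3 = s^2 - 2 x1 mod 19 = 9^2 - 2*12 = 0
y3 = s (x1 - x3) - y1 mod 19 = 9 * (12 - 0) - 8 = 5

2P = (0, 5)


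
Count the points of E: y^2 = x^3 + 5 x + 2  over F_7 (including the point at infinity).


For each x in F_7, count y with y^2 = x^3 + 5 x + 2 mod 7:
  x = 0: RHS = 2, y in [3, 4]  -> 2 point(s)
  x = 1: RHS = 1, y in [1, 6]  -> 2 point(s)
  x = 3: RHS = 2, y in [3, 4]  -> 2 point(s)
  x = 4: RHS = 2, y in [3, 4]  -> 2 point(s)
Affine points: 8. Add the point at infinity: total = 9.

#E(F_7) = 9


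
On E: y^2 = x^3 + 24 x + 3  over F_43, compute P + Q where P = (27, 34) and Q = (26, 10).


P != Q, so use the chord formula.
s = (y2 - y1) / (x2 - x1) = (19) / (42) mod 43 = 24
x3 = s^2 - x1 - x2 mod 43 = 24^2 - 27 - 26 = 7
y3 = s (x1 - x3) - y1 mod 43 = 24 * (27 - 7) - 34 = 16

P + Q = (7, 16)


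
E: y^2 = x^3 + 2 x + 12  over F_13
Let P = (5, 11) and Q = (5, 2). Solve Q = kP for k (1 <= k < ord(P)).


Enumerate multiples of P until we hit Q = (5, 2):
  1P = (5, 11)
  2P = (12, 10)
  3P = (0, 5)
  4P = (11, 0)
  5P = (0, 8)
  6P = (12, 3)
  7P = (5, 2)
Match found at i = 7.

k = 7


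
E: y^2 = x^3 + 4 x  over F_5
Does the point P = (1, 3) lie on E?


Check whether y^2 = x^3 + 4 x + 0 (mod 5) for (x, y) = (1, 3).
LHS: y^2 = 3^2 mod 5 = 4
RHS: x^3 + 4 x + 0 = 1^3 + 4*1 + 0 mod 5 = 0
LHS != RHS

No, not on the curve


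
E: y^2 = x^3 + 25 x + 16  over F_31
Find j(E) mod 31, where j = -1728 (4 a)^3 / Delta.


Delta = -16(4 a^3 + 27 b^2) mod 31 = 14
-1728 * (4 a)^3 = -1728 * (4*25)^3 mod 31 = 16
j = 16 * 14^(-1) mod 31 = 10

j = 10 (mod 31)


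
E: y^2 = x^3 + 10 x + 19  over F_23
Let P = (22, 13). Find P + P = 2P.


Doubling: s = (3 x1^2 + a) / (2 y1)
s = (3*22^2 + 10) / (2*13) mod 23 = 12
x3 = s^2 - 2 x1 mod 23 = 12^2 - 2*22 = 8
y3 = s (x1 - x3) - y1 mod 23 = 12 * (22 - 8) - 13 = 17

2P = (8, 17)


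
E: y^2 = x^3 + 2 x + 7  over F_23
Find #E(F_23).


For each x in F_23, count y with y^2 = x^3 + 2 x + 7 mod 23:
  x = 5: RHS = 4, y in [2, 21]  -> 2 point(s)
  x = 8: RHS = 6, y in [11, 12]  -> 2 point(s)
  x = 9: RHS = 18, y in [8, 15]  -> 2 point(s)
  x = 11: RHS = 3, y in [7, 16]  -> 2 point(s)
  x = 15: RHS = 8, y in [10, 13]  -> 2 point(s)
  x = 16: RHS = 18, y in [8, 15]  -> 2 point(s)
  x = 17: RHS = 9, y in [3, 20]  -> 2 point(s)
  x = 19: RHS = 4, y in [2, 21]  -> 2 point(s)
  x = 21: RHS = 18, y in [8, 15]  -> 2 point(s)
  x = 22: RHS = 4, y in [2, 21]  -> 2 point(s)
Affine points: 20. Add the point at infinity: total = 21.

#E(F_23) = 21


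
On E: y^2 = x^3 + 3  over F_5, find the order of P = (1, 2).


Compute successive multiples of P until we hit O:
  1P = (1, 2)
  2P = (2, 1)
  3P = (3, 0)
  4P = (2, 4)
  5P = (1, 3)
  6P = O

ord(P) = 6


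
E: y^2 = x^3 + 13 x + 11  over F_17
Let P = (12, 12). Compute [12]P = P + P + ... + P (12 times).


k = 12 = 1100_2 (binary, LSB first: 0011)
Double-and-add from P = (12, 12):
  bit 0 = 0: acc unchanged = O
  bit 1 = 0: acc unchanged = O
  bit 2 = 1: acc = O + (8, 10) = (8, 10)
  bit 3 = 1: acc = (8, 10) + (3, 3) = (10, 11)

12P = (10, 11)


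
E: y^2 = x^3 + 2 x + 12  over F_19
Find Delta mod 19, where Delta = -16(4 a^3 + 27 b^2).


4 a^3 + 27 b^2 = 4*2^3 + 27*12^2 = 32 + 3888 = 3920
Delta = -16 * (3920) = -62720
Delta mod 19 = 18

Delta = 18 (mod 19)


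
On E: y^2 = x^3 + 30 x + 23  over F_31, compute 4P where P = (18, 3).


k = 4 = 100_2 (binary, LSB first: 001)
Double-and-add from P = (18, 3):
  bit 0 = 0: acc unchanged = O
  bit 1 = 0: acc unchanged = O
  bit 2 = 1: acc = O + (5, 9) = (5, 9)

4P = (5, 9)


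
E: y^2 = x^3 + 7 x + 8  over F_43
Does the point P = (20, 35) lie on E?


Check whether y^2 = x^3 + 7 x + 8 (mod 43) for (x, y) = (20, 35).
LHS: y^2 = 35^2 mod 43 = 21
RHS: x^3 + 7 x + 8 = 20^3 + 7*20 + 8 mod 43 = 21
LHS = RHS

Yes, on the curve


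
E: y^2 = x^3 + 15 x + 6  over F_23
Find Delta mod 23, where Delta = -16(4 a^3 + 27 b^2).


4 a^3 + 27 b^2 = 4*15^3 + 27*6^2 = 13500 + 972 = 14472
Delta = -16 * (14472) = -231552
Delta mod 23 = 12

Delta = 12 (mod 23)


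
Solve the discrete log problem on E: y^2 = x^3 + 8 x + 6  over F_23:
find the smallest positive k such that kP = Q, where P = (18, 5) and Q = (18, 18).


Enumerate multiples of P until we hit Q = (18, 18):
  1P = (18, 5)
  2P = (0, 11)
  3P = (0, 12)
  4P = (18, 18)
Match found at i = 4.

k = 4


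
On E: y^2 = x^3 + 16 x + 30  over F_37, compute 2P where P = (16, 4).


Doubling: s = (3 x1^2 + a) / (2 y1)
s = (3*16^2 + 16) / (2*4) mod 37 = 24
x3 = s^2 - 2 x1 mod 37 = 24^2 - 2*16 = 26
y3 = s (x1 - x3) - y1 mod 37 = 24 * (16 - 26) - 4 = 15

2P = (26, 15)


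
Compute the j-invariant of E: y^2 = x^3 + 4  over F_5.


Delta = -16(4 a^3 + 27 b^2) mod 5 = 3
-1728 * (4 a)^3 = -1728 * (4*0)^3 mod 5 = 0
j = 0 * 3^(-1) mod 5 = 0

j = 0 (mod 5)


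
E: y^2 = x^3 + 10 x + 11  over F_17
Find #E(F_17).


For each x in F_17, count y with y^2 = x^3 + 10 x + 11 mod 17:
  x = 3: RHS = 0, y in [0]  -> 1 point(s)
  x = 4: RHS = 13, y in [8, 9]  -> 2 point(s)
  x = 5: RHS = 16, y in [4, 13]  -> 2 point(s)
  x = 6: RHS = 15, y in [7, 10]  -> 2 point(s)
  x = 7: RHS = 16, y in [4, 13]  -> 2 point(s)
  x = 8: RHS = 8, y in [5, 12]  -> 2 point(s)
  x = 13: RHS = 9, y in [3, 14]  -> 2 point(s)
  x = 15: RHS = 0, y in [0]  -> 1 point(s)
  x = 16: RHS = 0, y in [0]  -> 1 point(s)
Affine points: 15. Add the point at infinity: total = 16.

#E(F_17) = 16


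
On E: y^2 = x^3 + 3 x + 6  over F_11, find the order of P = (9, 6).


Compute successive multiples of P until we hit O:
  1P = (9, 6)
  2P = (9, 5)
  3P = O

ord(P) = 3


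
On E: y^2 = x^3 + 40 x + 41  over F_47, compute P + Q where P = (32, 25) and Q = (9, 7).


P != Q, so use the chord formula.
s = (y2 - y1) / (x2 - x1) = (29) / (24) mod 47 = 11
x3 = s^2 - x1 - x2 mod 47 = 11^2 - 32 - 9 = 33
y3 = s (x1 - x3) - y1 mod 47 = 11 * (32 - 33) - 25 = 11

P + Q = (33, 11)


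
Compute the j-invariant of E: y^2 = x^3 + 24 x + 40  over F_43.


Delta = -16(4 a^3 + 27 b^2) mod 43 = 14
-1728 * (4 a)^3 = -1728 * (4*24)^3 mod 43 = 41
j = 41 * 14^(-1) mod 43 = 6

j = 6 (mod 43)


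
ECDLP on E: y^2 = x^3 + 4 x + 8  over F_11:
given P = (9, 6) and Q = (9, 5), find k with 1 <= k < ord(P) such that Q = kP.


Enumerate multiples of P until we hit Q = (9, 5):
  1P = (9, 6)
  2P = (7, 4)
  3P = (7, 7)
  4P = (9, 5)
Match found at i = 4.

k = 4


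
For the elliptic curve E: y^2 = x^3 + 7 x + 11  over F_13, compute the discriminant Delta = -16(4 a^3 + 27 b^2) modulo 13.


4 a^3 + 27 b^2 = 4*7^3 + 27*11^2 = 1372 + 3267 = 4639
Delta = -16 * (4639) = -74224
Delta mod 13 = 6

Delta = 6 (mod 13)


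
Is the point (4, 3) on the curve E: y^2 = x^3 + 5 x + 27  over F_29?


Check whether y^2 = x^3 + 5 x + 27 (mod 29) for (x, y) = (4, 3).
LHS: y^2 = 3^2 mod 29 = 9
RHS: x^3 + 5 x + 27 = 4^3 + 5*4 + 27 mod 29 = 24
LHS != RHS

No, not on the curve


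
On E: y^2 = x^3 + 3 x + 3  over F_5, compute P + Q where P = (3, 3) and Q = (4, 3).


P != Q, so use the chord formula.
s = (y2 - y1) / (x2 - x1) = (0) / (1) mod 5 = 0
x3 = s^2 - x1 - x2 mod 5 = 0^2 - 3 - 4 = 3
y3 = s (x1 - x3) - y1 mod 5 = 0 * (3 - 3) - 3 = 2

P + Q = (3, 2)


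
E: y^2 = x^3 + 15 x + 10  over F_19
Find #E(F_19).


For each x in F_19, count y with y^2 = x^3 + 15 x + 10 mod 19:
  x = 1: RHS = 7, y in [8, 11]  -> 2 point(s)
  x = 3: RHS = 6, y in [5, 14]  -> 2 point(s)
  x = 4: RHS = 1, y in [1, 18]  -> 2 point(s)
  x = 5: RHS = 1, y in [1, 18]  -> 2 point(s)
  x = 9: RHS = 0, y in [0]  -> 1 point(s)
  x = 10: RHS = 1, y in [1, 18]  -> 2 point(s)
  x = 11: RHS = 5, y in [9, 10]  -> 2 point(s)
  x = 14: RHS = 0, y in [0]  -> 1 point(s)
  x = 15: RHS = 0, y in [0]  -> 1 point(s)
Affine points: 15. Add the point at infinity: total = 16.

#E(F_19) = 16


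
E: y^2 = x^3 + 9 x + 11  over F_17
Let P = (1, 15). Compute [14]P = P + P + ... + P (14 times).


k = 14 = 1110_2 (binary, LSB first: 0111)
Double-and-add from P = (1, 15):
  bit 0 = 0: acc unchanged = O
  bit 1 = 1: acc = O + (7, 3) = (7, 3)
  bit 2 = 1: acc = (7, 3) + (16, 1) = (10, 9)
  bit 3 = 1: acc = (10, 9) + (4, 3) = (4, 14)

14P = (4, 14)


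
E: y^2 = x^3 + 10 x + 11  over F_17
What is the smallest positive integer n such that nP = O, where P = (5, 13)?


Compute successive multiples of P until we hit O:
  1P = (5, 13)
  2P = (7, 4)
  3P = (4, 8)
  4P = (16, 0)
  5P = (4, 9)
  6P = (7, 13)
  7P = (5, 4)
  8P = O

ord(P) = 8


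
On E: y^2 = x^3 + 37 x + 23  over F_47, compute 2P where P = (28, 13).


Doubling: s = (3 x1^2 + a) / (2 y1)
s = (3*28^2 + 37) / (2*13) mod 47 = 25
x3 = s^2 - 2 x1 mod 47 = 25^2 - 2*28 = 5
y3 = s (x1 - x3) - y1 mod 47 = 25 * (28 - 5) - 13 = 45

2P = (5, 45)


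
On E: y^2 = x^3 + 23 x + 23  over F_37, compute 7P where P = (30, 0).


k = 7 = 111_2 (binary, LSB first: 111)
Double-and-add from P = (30, 0):
  bit 0 = 1: acc = O + (30, 0) = (30, 0)
  bit 1 = 1: acc = (30, 0) + O = (30, 0)
  bit 2 = 1: acc = (30, 0) + O = (30, 0)

7P = (30, 0)


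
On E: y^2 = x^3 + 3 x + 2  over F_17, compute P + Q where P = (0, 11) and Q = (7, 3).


P != Q, so use the chord formula.
s = (y2 - y1) / (x2 - x1) = (9) / (7) mod 17 = 11
x3 = s^2 - x1 - x2 mod 17 = 11^2 - 0 - 7 = 12
y3 = s (x1 - x3) - y1 mod 17 = 11 * (0 - 12) - 11 = 10

P + Q = (12, 10)


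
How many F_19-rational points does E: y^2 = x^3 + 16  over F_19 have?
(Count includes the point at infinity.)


For each x in F_19, count y with y^2 = x^3 + 0 x + 16 mod 19:
  x = 0: RHS = 16, y in [4, 15]  -> 2 point(s)
  x = 1: RHS = 17, y in [6, 13]  -> 2 point(s)
  x = 2: RHS = 5, y in [9, 10]  -> 2 point(s)
  x = 3: RHS = 5, y in [9, 10]  -> 2 point(s)
  x = 4: RHS = 4, y in [2, 17]  -> 2 point(s)
  x = 6: RHS = 4, y in [2, 17]  -> 2 point(s)
  x = 7: RHS = 17, y in [6, 13]  -> 2 point(s)
  x = 9: RHS = 4, y in [2, 17]  -> 2 point(s)
  x = 10: RHS = 9, y in [3, 16]  -> 2 point(s)
  x = 11: RHS = 17, y in [6, 13]  -> 2 point(s)
  x = 13: RHS = 9, y in [3, 16]  -> 2 point(s)
  x = 14: RHS = 5, y in [9, 10]  -> 2 point(s)
  x = 15: RHS = 9, y in [3, 16]  -> 2 point(s)
Affine points: 26. Add the point at infinity: total = 27.

#E(F_19) = 27


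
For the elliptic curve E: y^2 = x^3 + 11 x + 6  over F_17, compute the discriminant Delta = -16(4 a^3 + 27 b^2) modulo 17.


4 a^3 + 27 b^2 = 4*11^3 + 27*6^2 = 5324 + 972 = 6296
Delta = -16 * (6296) = -100736
Delta mod 17 = 6

Delta = 6 (mod 17)


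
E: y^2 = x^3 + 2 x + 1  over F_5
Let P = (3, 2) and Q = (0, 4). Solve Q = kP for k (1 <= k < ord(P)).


Enumerate multiples of P until we hit Q = (0, 4):
  1P = (3, 2)
  2P = (0, 1)
  3P = (1, 2)
  4P = (1, 3)
  5P = (0, 4)
Match found at i = 5.

k = 5


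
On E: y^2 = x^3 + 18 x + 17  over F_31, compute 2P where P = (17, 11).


Doubling: s = (3 x1^2 + a) / (2 y1)
s = (3*17^2 + 18) / (2*11) mod 31 = 5
x3 = s^2 - 2 x1 mod 31 = 5^2 - 2*17 = 22
y3 = s (x1 - x3) - y1 mod 31 = 5 * (17 - 22) - 11 = 26

2P = (22, 26)


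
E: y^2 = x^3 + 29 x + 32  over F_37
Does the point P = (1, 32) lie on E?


Check whether y^2 = x^3 + 29 x + 32 (mod 37) for (x, y) = (1, 32).
LHS: y^2 = 32^2 mod 37 = 25
RHS: x^3 + 29 x + 32 = 1^3 + 29*1 + 32 mod 37 = 25
LHS = RHS

Yes, on the curve


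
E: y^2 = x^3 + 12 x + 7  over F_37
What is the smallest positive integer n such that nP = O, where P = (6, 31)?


Compute successive multiples of P until we hit O:
  1P = (6, 31)
  2P = (14, 12)
  3P = (29, 19)
  4P = (5, 28)
  5P = (35, 30)
  6P = (7, 29)
  7P = (28, 13)
  8P = (0, 28)
  ... (continuing to 39P)
  39P = O

ord(P) = 39


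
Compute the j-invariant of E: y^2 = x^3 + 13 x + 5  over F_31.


Delta = -16(4 a^3 + 27 b^2) mod 31 = 27
-1728 * (4 a)^3 = -1728 * (4*13)^3 mod 31 = 29
j = 29 * 27^(-1) mod 31 = 16

j = 16 (mod 31)


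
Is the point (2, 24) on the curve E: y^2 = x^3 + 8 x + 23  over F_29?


Check whether y^2 = x^3 + 8 x + 23 (mod 29) for (x, y) = (2, 24).
LHS: y^2 = 24^2 mod 29 = 25
RHS: x^3 + 8 x + 23 = 2^3 + 8*2 + 23 mod 29 = 18
LHS != RHS

No, not on the curve


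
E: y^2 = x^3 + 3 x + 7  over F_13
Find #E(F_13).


For each x in F_13, count y with y^2 = x^3 + 3 x + 7 mod 13:
  x = 3: RHS = 4, y in [2, 11]  -> 2 point(s)
  x = 5: RHS = 4, y in [2, 11]  -> 2 point(s)
  x = 8: RHS = 10, y in [6, 7]  -> 2 point(s)
  x = 9: RHS = 9, y in [3, 10]  -> 2 point(s)
  x = 10: RHS = 10, y in [6, 7]  -> 2 point(s)
  x = 12: RHS = 3, y in [4, 9]  -> 2 point(s)
Affine points: 12. Add the point at infinity: total = 13.

#E(F_13) = 13


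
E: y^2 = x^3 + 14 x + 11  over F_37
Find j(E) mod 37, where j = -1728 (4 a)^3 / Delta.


Delta = -16(4 a^3 + 27 b^2) mod 37 = 32
-1728 * (4 a)^3 = -1728 * (4*14)^3 mod 37 = 6
j = 6 * 32^(-1) mod 37 = 21

j = 21 (mod 37)


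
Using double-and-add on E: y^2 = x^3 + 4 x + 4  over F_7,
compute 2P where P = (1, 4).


k = 2 = 10_2 (binary, LSB first: 01)
Double-and-add from P = (1, 4):
  bit 0 = 0: acc unchanged = O
  bit 1 = 1: acc = O + (5, 3) = (5, 3)

2P = (5, 3)


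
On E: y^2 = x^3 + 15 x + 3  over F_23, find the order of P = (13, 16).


Compute successive multiples of P until we hit O:
  1P = (13, 16)
  2P = (3, 12)
  3P = (9, 4)
  4P = (10, 16)
  5P = (0, 7)
  6P = (0, 16)
  7P = (10, 7)
  8P = (9, 19)
  ... (continuing to 11P)
  11P = O

ord(P) = 11


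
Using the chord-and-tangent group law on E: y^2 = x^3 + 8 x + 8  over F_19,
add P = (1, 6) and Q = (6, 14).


P != Q, so use the chord formula.
s = (y2 - y1) / (x2 - x1) = (8) / (5) mod 19 = 13
x3 = s^2 - x1 - x2 mod 19 = 13^2 - 1 - 6 = 10
y3 = s (x1 - x3) - y1 mod 19 = 13 * (1 - 10) - 6 = 10

P + Q = (10, 10)


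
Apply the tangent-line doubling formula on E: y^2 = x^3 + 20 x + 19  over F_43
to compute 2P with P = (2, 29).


Doubling: s = (3 x1^2 + a) / (2 y1)
s = (3*2^2 + 20) / (2*29) mod 43 = 5
x3 = s^2 - 2 x1 mod 43 = 5^2 - 2*2 = 21
y3 = s (x1 - x3) - y1 mod 43 = 5 * (2 - 21) - 29 = 5

2P = (21, 5)


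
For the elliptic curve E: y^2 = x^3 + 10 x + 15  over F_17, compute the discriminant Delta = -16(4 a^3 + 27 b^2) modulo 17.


4 a^3 + 27 b^2 = 4*10^3 + 27*15^2 = 4000 + 6075 = 10075
Delta = -16 * (10075) = -161200
Delta mod 17 = 11

Delta = 11 (mod 17)


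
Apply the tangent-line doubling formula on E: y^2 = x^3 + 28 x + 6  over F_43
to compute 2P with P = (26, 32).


Doubling: s = (3 x1^2 + a) / (2 y1)
s = (3*26^2 + 28) / (2*32) mod 43 = 16
x3 = s^2 - 2 x1 mod 43 = 16^2 - 2*26 = 32
y3 = s (x1 - x3) - y1 mod 43 = 16 * (26 - 32) - 32 = 1

2P = (32, 1)


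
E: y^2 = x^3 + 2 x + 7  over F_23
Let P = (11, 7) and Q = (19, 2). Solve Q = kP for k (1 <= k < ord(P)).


Enumerate multiples of P until we hit Q = (19, 2):
  1P = (11, 7)
  2P = (19, 21)
  3P = (9, 8)
  4P = (9, 15)
  5P = (19, 2)
Match found at i = 5.

k = 5


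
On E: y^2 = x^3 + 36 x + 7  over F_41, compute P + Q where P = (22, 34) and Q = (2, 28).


P != Q, so use the chord formula.
s = (y2 - y1) / (x2 - x1) = (35) / (21) mod 41 = 29
x3 = s^2 - x1 - x2 mod 41 = 29^2 - 22 - 2 = 38
y3 = s (x1 - x3) - y1 mod 41 = 29 * (22 - 38) - 34 = 35

P + Q = (38, 35)


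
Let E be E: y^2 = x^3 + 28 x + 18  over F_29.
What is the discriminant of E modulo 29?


4 a^3 + 27 b^2 = 4*28^3 + 27*18^2 = 87808 + 8748 = 96556
Delta = -16 * (96556) = -1544896
Delta mod 29 = 21

Delta = 21 (mod 29)


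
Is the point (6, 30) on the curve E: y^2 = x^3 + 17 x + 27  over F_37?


Check whether y^2 = x^3 + 17 x + 27 (mod 37) for (x, y) = (6, 30).
LHS: y^2 = 30^2 mod 37 = 12
RHS: x^3 + 17 x + 27 = 6^3 + 17*6 + 27 mod 37 = 12
LHS = RHS

Yes, on the curve


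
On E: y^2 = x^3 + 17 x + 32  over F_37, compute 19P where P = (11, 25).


k = 19 = 10011_2 (binary, LSB first: 11001)
Double-and-add from P = (11, 25):
  bit 0 = 1: acc = O + (11, 25) = (11, 25)
  bit 1 = 1: acc = (11, 25) + (18, 18) = (9, 10)
  bit 2 = 0: acc unchanged = (9, 10)
  bit 3 = 0: acc unchanged = (9, 10)
  bit 4 = 1: acc = (9, 10) + (35, 29) = (18, 19)

19P = (18, 19)


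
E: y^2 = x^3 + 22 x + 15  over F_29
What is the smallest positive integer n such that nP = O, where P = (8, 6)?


Compute successive multiples of P until we hit O:
  1P = (8, 6)
  2P = (8, 23)
  3P = O

ord(P) = 3


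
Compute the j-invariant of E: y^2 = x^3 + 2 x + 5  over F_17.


Delta = -16(4 a^3 + 27 b^2) mod 17 = 10
-1728 * (4 a)^3 = -1728 * (4*2)^3 mod 17 = 12
j = 12 * 10^(-1) mod 17 = 8

j = 8 (mod 17)


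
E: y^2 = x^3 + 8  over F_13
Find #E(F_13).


For each x in F_13, count y with y^2 = x^3 + 0 x + 8 mod 13:
  x = 1: RHS = 9, y in [3, 10]  -> 2 point(s)
  x = 2: RHS = 3, y in [4, 9]  -> 2 point(s)
  x = 3: RHS = 9, y in [3, 10]  -> 2 point(s)
  x = 5: RHS = 3, y in [4, 9]  -> 2 point(s)
  x = 6: RHS = 3, y in [4, 9]  -> 2 point(s)
  x = 7: RHS = 0, y in [0]  -> 1 point(s)
  x = 8: RHS = 0, y in [0]  -> 1 point(s)
  x = 9: RHS = 9, y in [3, 10]  -> 2 point(s)
  x = 11: RHS = 0, y in [0]  -> 1 point(s)
Affine points: 15. Add the point at infinity: total = 16.

#E(F_13) = 16


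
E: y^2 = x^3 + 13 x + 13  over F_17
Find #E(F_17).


For each x in F_17, count y with y^2 = x^3 + 13 x + 13 mod 17:
  x = 0: RHS = 13, y in [8, 9]  -> 2 point(s)
  x = 2: RHS = 13, y in [8, 9]  -> 2 point(s)
  x = 5: RHS = 16, y in [4, 13]  -> 2 point(s)
  x = 6: RHS = 1, y in [1, 16]  -> 2 point(s)
  x = 8: RHS = 0, y in [0]  -> 1 point(s)
  x = 9: RHS = 9, y in [3, 14]  -> 2 point(s)
  x = 10: RHS = 4, y in [2, 15]  -> 2 point(s)
  x = 11: RHS = 8, y in [5, 12]  -> 2 point(s)
  x = 13: RHS = 16, y in [4, 13]  -> 2 point(s)
  x = 14: RHS = 15, y in [7, 10]  -> 2 point(s)
  x = 15: RHS = 13, y in [8, 9]  -> 2 point(s)
  x = 16: RHS = 16, y in [4, 13]  -> 2 point(s)
Affine points: 23. Add the point at infinity: total = 24.

#E(F_17) = 24


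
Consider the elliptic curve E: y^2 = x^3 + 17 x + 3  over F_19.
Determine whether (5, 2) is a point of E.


Check whether y^2 = x^3 + 17 x + 3 (mod 19) for (x, y) = (5, 2).
LHS: y^2 = 2^2 mod 19 = 4
RHS: x^3 + 17 x + 3 = 5^3 + 17*5 + 3 mod 19 = 4
LHS = RHS

Yes, on the curve


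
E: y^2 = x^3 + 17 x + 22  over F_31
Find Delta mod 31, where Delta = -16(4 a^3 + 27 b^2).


4 a^3 + 27 b^2 = 4*17^3 + 27*22^2 = 19652 + 13068 = 32720
Delta = -16 * (32720) = -523520
Delta mod 31 = 8

Delta = 8 (mod 31)


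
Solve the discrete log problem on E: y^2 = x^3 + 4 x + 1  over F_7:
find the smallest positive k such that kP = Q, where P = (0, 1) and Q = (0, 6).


Enumerate multiples of P until we hit Q = (0, 6):
  1P = (0, 1)
  2P = (4, 5)
  3P = (4, 2)
  4P = (0, 6)
Match found at i = 4.

k = 4


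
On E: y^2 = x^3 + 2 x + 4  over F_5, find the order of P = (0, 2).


Compute successive multiples of P until we hit O:
  1P = (0, 2)
  2P = (4, 1)
  3P = (2, 1)
  4P = (2, 4)
  5P = (4, 4)
  6P = (0, 3)
  7P = O

ord(P) = 7


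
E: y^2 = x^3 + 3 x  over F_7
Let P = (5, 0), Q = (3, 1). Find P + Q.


P != Q, so use the chord formula.
s = (y2 - y1) / (x2 - x1) = (1) / (5) mod 7 = 3
x3 = s^2 - x1 - x2 mod 7 = 3^2 - 5 - 3 = 1
y3 = s (x1 - x3) - y1 mod 7 = 3 * (5 - 1) - 0 = 5

P + Q = (1, 5)


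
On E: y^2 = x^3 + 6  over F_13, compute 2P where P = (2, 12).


k = 2 = 10_2 (binary, LSB first: 01)
Double-and-add from P = (2, 12):
  bit 0 = 0: acc unchanged = O
  bit 1 = 1: acc = O + (6, 12) = (6, 12)

2P = (6, 12)


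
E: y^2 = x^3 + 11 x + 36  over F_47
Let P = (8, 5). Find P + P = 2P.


Doubling: s = (3 x1^2 + a) / (2 y1)
s = (3*8^2 + 11) / (2*5) mod 47 = 25
x3 = s^2 - 2 x1 mod 47 = 25^2 - 2*8 = 45
y3 = s (x1 - x3) - y1 mod 47 = 25 * (8 - 45) - 5 = 10

2P = (45, 10)


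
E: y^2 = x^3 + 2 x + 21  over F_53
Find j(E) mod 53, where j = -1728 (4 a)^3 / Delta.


Delta = -16(4 a^3 + 27 b^2) mod 53 = 41
-1728 * (4 a)^3 = -1728 * (4*2)^3 mod 53 = 46
j = 46 * 41^(-1) mod 53 = 5

j = 5 (mod 53)


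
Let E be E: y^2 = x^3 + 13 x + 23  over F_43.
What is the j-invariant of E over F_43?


Delta = -16(4 a^3 + 27 b^2) mod 43 = 19
-1728 * (4 a)^3 = -1728 * (4*13)^3 mod 43 = 16
j = 16 * 19^(-1) mod 43 = 28

j = 28 (mod 43)


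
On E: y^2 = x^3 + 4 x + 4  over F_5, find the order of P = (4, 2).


Compute successive multiples of P until we hit O:
  1P = (4, 2)
  2P = (1, 2)
  3P = (0, 3)
  4P = (2, 0)
  5P = (0, 2)
  6P = (1, 3)
  7P = (4, 3)
  8P = O

ord(P) = 8


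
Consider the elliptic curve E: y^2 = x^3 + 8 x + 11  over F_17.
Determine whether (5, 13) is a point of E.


Check whether y^2 = x^3 + 8 x + 11 (mod 17) for (x, y) = (5, 13).
LHS: y^2 = 13^2 mod 17 = 16
RHS: x^3 + 8 x + 11 = 5^3 + 8*5 + 11 mod 17 = 6
LHS != RHS

No, not on the curve


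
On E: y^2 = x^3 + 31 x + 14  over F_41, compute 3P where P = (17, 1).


k = 3 = 11_2 (binary, LSB first: 11)
Double-and-add from P = (17, 1):
  bit 0 = 1: acc = O + (17, 1) = (17, 1)
  bit 1 = 1: acc = (17, 1) + (11, 28) = (23, 26)

3P = (23, 26)


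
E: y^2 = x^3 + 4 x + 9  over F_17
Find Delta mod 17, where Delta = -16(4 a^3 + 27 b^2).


4 a^3 + 27 b^2 = 4*4^3 + 27*9^2 = 256 + 2187 = 2443
Delta = -16 * (2443) = -39088
Delta mod 17 = 12

Delta = 12 (mod 17)


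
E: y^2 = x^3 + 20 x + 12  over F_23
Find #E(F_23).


For each x in F_23, count y with y^2 = x^3 + 20 x + 12 mod 23:
  x = 0: RHS = 12, y in [9, 14]  -> 2 point(s)
  x = 4: RHS = 18, y in [8, 15]  -> 2 point(s)
  x = 6: RHS = 3, y in [7, 16]  -> 2 point(s)
  x = 7: RHS = 12, y in [9, 14]  -> 2 point(s)
  x = 9: RHS = 1, y in [1, 22]  -> 2 point(s)
  x = 10: RHS = 16, y in [4, 19]  -> 2 point(s)
  x = 12: RHS = 2, y in [5, 18]  -> 2 point(s)
  x = 13: RHS = 8, y in [10, 13]  -> 2 point(s)
  x = 14: RHS = 0, y in [0]  -> 1 point(s)
  x = 16: RHS = 12, y in [9, 14]  -> 2 point(s)
  x = 19: RHS = 6, y in [11, 12]  -> 2 point(s)
Affine points: 21. Add the point at infinity: total = 22.

#E(F_23) = 22


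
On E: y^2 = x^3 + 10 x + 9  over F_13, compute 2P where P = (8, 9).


Doubling: s = (3 x1^2 + a) / (2 y1)
s = (3*8^2 + 10) / (2*9) mod 13 = 4
x3 = s^2 - 2 x1 mod 13 = 4^2 - 2*8 = 0
y3 = s (x1 - x3) - y1 mod 13 = 4 * (8 - 0) - 9 = 10

2P = (0, 10)


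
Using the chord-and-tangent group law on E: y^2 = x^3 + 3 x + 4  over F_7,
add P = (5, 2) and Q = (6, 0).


P != Q, so use the chord formula.
s = (y2 - y1) / (x2 - x1) = (5) / (1) mod 7 = 5
x3 = s^2 - x1 - x2 mod 7 = 5^2 - 5 - 6 = 0
y3 = s (x1 - x3) - y1 mod 7 = 5 * (5 - 0) - 2 = 2

P + Q = (0, 2)


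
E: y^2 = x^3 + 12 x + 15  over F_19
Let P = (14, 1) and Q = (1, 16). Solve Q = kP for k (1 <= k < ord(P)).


Enumerate multiples of P until we hit Q = (1, 16):
  1P = (14, 1)
  2P = (7, 9)
  3P = (9, 15)
  4P = (16, 16)
  5P = (12, 14)
  6P = (2, 16)
  7P = (1, 16)
Match found at i = 7.

k = 7


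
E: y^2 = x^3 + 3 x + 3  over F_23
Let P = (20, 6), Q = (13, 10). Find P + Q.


P != Q, so use the chord formula.
s = (y2 - y1) / (x2 - x1) = (4) / (16) mod 23 = 6
x3 = s^2 - x1 - x2 mod 23 = 6^2 - 20 - 13 = 3
y3 = s (x1 - x3) - y1 mod 23 = 6 * (20 - 3) - 6 = 4

P + Q = (3, 4)


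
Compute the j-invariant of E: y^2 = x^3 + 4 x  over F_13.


Delta = -16(4 a^3 + 27 b^2) mod 13 = 12
-1728 * (4 a)^3 = -1728 * (4*4)^3 mod 13 = 1
j = 1 * 12^(-1) mod 13 = 12

j = 12 (mod 13)


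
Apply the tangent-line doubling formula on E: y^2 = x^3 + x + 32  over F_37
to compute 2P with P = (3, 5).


Doubling: s = (3 x1^2 + a) / (2 y1)
s = (3*3^2 + 1) / (2*5) mod 37 = 25
x3 = s^2 - 2 x1 mod 37 = 25^2 - 2*3 = 27
y3 = s (x1 - x3) - y1 mod 37 = 25 * (3 - 27) - 5 = 24

2P = (27, 24)


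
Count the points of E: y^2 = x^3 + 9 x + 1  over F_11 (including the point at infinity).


For each x in F_11, count y with y^2 = x^3 + 9 x + 1 mod 11:
  x = 0: RHS = 1, y in [1, 10]  -> 2 point(s)
  x = 1: RHS = 0, y in [0]  -> 1 point(s)
  x = 2: RHS = 5, y in [4, 7]  -> 2 point(s)
  x = 3: RHS = 0, y in [0]  -> 1 point(s)
  x = 7: RHS = 0, y in [0]  -> 1 point(s)
Affine points: 7. Add the point at infinity: total = 8.

#E(F_11) = 8


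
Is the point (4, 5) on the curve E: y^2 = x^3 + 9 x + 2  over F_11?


Check whether y^2 = x^3 + 9 x + 2 (mod 11) for (x, y) = (4, 5).
LHS: y^2 = 5^2 mod 11 = 3
RHS: x^3 + 9 x + 2 = 4^3 + 9*4 + 2 mod 11 = 3
LHS = RHS

Yes, on the curve


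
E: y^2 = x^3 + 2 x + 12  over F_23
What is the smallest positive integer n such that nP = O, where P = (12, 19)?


Compute successive multiples of P until we hit O:
  1P = (12, 19)
  2P = (11, 13)
  3P = (13, 21)
  4P = (2, 1)
  5P = (15, 17)
  6P = (22, 3)
  7P = (21, 0)
  8P = (22, 20)
  ... (continuing to 14P)
  14P = O

ord(P) = 14


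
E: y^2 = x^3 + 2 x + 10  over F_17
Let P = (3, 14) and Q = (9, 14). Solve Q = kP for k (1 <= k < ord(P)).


Enumerate multiples of P until we hit Q = (9, 14):
  1P = (3, 14)
  2P = (15, 10)
  3P = (1, 8)
  4P = (5, 14)
  5P = (9, 3)
  6P = (6, 0)
  7P = (9, 14)
Match found at i = 7.

k = 7


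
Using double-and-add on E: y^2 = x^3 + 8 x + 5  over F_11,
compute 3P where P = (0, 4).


k = 3 = 11_2 (binary, LSB first: 11)
Double-and-add from P = (0, 4):
  bit 0 = 1: acc = O + (0, 4) = (0, 4)
  bit 1 = 1: acc = (0, 4) + (1, 6) = (3, 1)

3P = (3, 1)


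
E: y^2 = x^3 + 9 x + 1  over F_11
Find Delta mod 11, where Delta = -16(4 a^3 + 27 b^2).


4 a^3 + 27 b^2 = 4*9^3 + 27*1^2 = 2916 + 27 = 2943
Delta = -16 * (2943) = -47088
Delta mod 11 = 3

Delta = 3 (mod 11)


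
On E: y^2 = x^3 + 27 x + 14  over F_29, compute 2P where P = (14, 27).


Doubling: s = (3 x1^2 + a) / (2 y1)
s = (3*14^2 + 27) / (2*27) mod 29 = 13
x3 = s^2 - 2 x1 mod 29 = 13^2 - 2*14 = 25
y3 = s (x1 - x3) - y1 mod 29 = 13 * (14 - 25) - 27 = 4

2P = (25, 4)


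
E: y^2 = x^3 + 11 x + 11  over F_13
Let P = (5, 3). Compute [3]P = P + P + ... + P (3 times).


k = 3 = 11_2 (binary, LSB first: 11)
Double-and-add from P = (5, 3):
  bit 0 = 1: acc = O + (5, 3) = (5, 3)
  bit 1 = 1: acc = (5, 3) + (12, 5) = (12, 8)

3P = (12, 8)


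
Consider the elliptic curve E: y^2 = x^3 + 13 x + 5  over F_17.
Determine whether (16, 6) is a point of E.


Check whether y^2 = x^3 + 13 x + 5 (mod 17) for (x, y) = (16, 6).
LHS: y^2 = 6^2 mod 17 = 2
RHS: x^3 + 13 x + 5 = 16^3 + 13*16 + 5 mod 17 = 8
LHS != RHS

No, not on the curve


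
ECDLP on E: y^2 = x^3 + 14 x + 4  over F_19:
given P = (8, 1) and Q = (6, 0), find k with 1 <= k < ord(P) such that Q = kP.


Enumerate multiples of P until we hit Q = (6, 0):
  1P = (8, 1)
  2P = (10, 2)
  3P = (6, 0)
Match found at i = 3.

k = 3


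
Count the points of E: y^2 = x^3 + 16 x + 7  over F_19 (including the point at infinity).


For each x in F_19, count y with y^2 = x^3 + 16 x + 7 mod 19:
  x = 0: RHS = 7, y in [8, 11]  -> 2 point(s)
  x = 1: RHS = 5, y in [9, 10]  -> 2 point(s)
  x = 2: RHS = 9, y in [3, 16]  -> 2 point(s)
  x = 3: RHS = 6, y in [5, 14]  -> 2 point(s)
  x = 7: RHS = 6, y in [5, 14]  -> 2 point(s)
  x = 8: RHS = 1, y in [1, 18]  -> 2 point(s)
  x = 9: RHS = 6, y in [5, 14]  -> 2 point(s)
  x = 14: RHS = 11, y in [7, 12]  -> 2 point(s)
  x = 17: RHS = 5, y in [9, 10]  -> 2 point(s)
  x = 18: RHS = 9, y in [3, 16]  -> 2 point(s)
Affine points: 20. Add the point at infinity: total = 21.

#E(F_19) = 21


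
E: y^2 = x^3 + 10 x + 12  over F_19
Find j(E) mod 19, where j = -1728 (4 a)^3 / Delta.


Delta = -16(4 a^3 + 27 b^2) mod 19 = 9
-1728 * (4 a)^3 = -1728 * (4*10)^3 mod 19 = 8
j = 8 * 9^(-1) mod 19 = 3

j = 3 (mod 19)


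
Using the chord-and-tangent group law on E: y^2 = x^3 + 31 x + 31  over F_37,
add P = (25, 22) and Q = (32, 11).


P != Q, so use the chord formula.
s = (y2 - y1) / (x2 - x1) = (26) / (7) mod 37 = 9
x3 = s^2 - x1 - x2 mod 37 = 9^2 - 25 - 32 = 24
y3 = s (x1 - x3) - y1 mod 37 = 9 * (25 - 24) - 22 = 24

P + Q = (24, 24)


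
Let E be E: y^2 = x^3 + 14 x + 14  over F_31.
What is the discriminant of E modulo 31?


4 a^3 + 27 b^2 = 4*14^3 + 27*14^2 = 10976 + 5292 = 16268
Delta = -16 * (16268) = -260288
Delta mod 31 = 19

Delta = 19 (mod 31)


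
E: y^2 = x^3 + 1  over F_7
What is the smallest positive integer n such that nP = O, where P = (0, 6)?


Compute successive multiples of P until we hit O:
  1P = (0, 6)
  2P = (0, 1)
  3P = O

ord(P) = 3


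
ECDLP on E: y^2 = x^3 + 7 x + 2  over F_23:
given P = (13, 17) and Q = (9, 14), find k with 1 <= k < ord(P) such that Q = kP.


Enumerate multiples of P until we hit Q = (9, 14):
  1P = (13, 17)
  2P = (0, 5)
  3P = (5, 1)
  4P = (9, 14)
Match found at i = 4.

k = 4


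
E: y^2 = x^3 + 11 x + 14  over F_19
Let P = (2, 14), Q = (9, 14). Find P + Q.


P != Q, so use the chord formula.
s = (y2 - y1) / (x2 - x1) = (0) / (7) mod 19 = 0
x3 = s^2 - x1 - x2 mod 19 = 0^2 - 2 - 9 = 8
y3 = s (x1 - x3) - y1 mod 19 = 0 * (2 - 8) - 14 = 5

P + Q = (8, 5)


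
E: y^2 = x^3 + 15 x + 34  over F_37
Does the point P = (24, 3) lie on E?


Check whether y^2 = x^3 + 15 x + 34 (mod 37) for (x, y) = (24, 3).
LHS: y^2 = 3^2 mod 37 = 9
RHS: x^3 + 15 x + 34 = 24^3 + 15*24 + 34 mod 37 = 10
LHS != RHS

No, not on the curve


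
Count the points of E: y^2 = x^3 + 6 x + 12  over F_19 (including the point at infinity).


For each x in F_19, count y with y^2 = x^3 + 6 x + 12 mod 19:
  x = 1: RHS = 0, y in [0]  -> 1 point(s)
  x = 3: RHS = 0, y in [0]  -> 1 point(s)
  x = 4: RHS = 5, y in [9, 10]  -> 2 point(s)
  x = 6: RHS = 17, y in [6, 13]  -> 2 point(s)
  x = 7: RHS = 17, y in [6, 13]  -> 2 point(s)
  x = 9: RHS = 16, y in [4, 15]  -> 2 point(s)
  x = 12: RHS = 7, y in [8, 11]  -> 2 point(s)
  x = 13: RHS = 7, y in [8, 11]  -> 2 point(s)
  x = 14: RHS = 9, y in [3, 16]  -> 2 point(s)
  x = 15: RHS = 0, y in [0]  -> 1 point(s)
  x = 16: RHS = 5, y in [9, 10]  -> 2 point(s)
  x = 17: RHS = 11, y in [7, 12]  -> 2 point(s)
  x = 18: RHS = 5, y in [9, 10]  -> 2 point(s)
Affine points: 23. Add the point at infinity: total = 24.

#E(F_19) = 24


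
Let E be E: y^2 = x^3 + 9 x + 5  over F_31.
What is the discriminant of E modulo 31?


4 a^3 + 27 b^2 = 4*9^3 + 27*5^2 = 2916 + 675 = 3591
Delta = -16 * (3591) = -57456
Delta mod 31 = 18

Delta = 18 (mod 31)


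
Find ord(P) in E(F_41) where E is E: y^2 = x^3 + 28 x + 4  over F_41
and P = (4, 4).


Compute successive multiples of P until we hit O:
  1P = (4, 4)
  2P = (31, 6)
  3P = (1, 19)
  4P = (20, 35)
  5P = (27, 36)
  6P = (0, 39)
  7P = (29, 20)
  8P = (9, 1)
  ... (continuing to 41P)
  41P = O

ord(P) = 41


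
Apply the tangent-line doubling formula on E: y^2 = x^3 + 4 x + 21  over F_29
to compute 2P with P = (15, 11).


Doubling: s = (3 x1^2 + a) / (2 y1)
s = (3*15^2 + 4) / (2*11) mod 29 = 19
x3 = s^2 - 2 x1 mod 29 = 19^2 - 2*15 = 12
y3 = s (x1 - x3) - y1 mod 29 = 19 * (15 - 12) - 11 = 17

2P = (12, 17)


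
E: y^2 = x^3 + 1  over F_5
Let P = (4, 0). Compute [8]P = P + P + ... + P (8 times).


k = 8 = 1000_2 (binary, LSB first: 0001)
Double-and-add from P = (4, 0):
  bit 0 = 0: acc unchanged = O
  bit 1 = 0: acc unchanged = O
  bit 2 = 0: acc unchanged = O
  bit 3 = 1: acc = O + O = O

8P = O


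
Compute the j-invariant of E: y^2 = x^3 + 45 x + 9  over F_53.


Delta = -16(4 a^3 + 27 b^2) mod 53 = 2
-1728 * (4 a)^3 = -1728 * (4*45)^3 mod 53 = 24
j = 24 * 2^(-1) mod 53 = 12

j = 12 (mod 53)


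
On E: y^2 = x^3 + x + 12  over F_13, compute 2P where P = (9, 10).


Doubling: s = (3 x1^2 + a) / (2 y1)
s = (3*9^2 + 1) / (2*10) mod 13 = 7
x3 = s^2 - 2 x1 mod 13 = 7^2 - 2*9 = 5
y3 = s (x1 - x3) - y1 mod 13 = 7 * (9 - 5) - 10 = 5

2P = (5, 5)


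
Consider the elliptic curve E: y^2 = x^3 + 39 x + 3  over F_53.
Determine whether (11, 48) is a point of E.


Check whether y^2 = x^3 + 39 x + 3 (mod 53) for (x, y) = (11, 48).
LHS: y^2 = 48^2 mod 53 = 25
RHS: x^3 + 39 x + 3 = 11^3 + 39*11 + 3 mod 53 = 14
LHS != RHS

No, not on the curve


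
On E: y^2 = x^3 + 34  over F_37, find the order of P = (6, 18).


Compute successive multiples of P until we hit O:
  1P = (6, 18)
  2P = (34, 9)
  3P = (35, 27)
  4P = (36, 25)
  5P = (33, 9)
  6P = (31, 15)
  7P = (7, 28)
  8P = (13, 23)
  ... (continuing to 39P)
  39P = O

ord(P) = 39


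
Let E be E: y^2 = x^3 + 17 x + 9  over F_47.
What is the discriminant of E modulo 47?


4 a^3 + 27 b^2 = 4*17^3 + 27*9^2 = 19652 + 2187 = 21839
Delta = -16 * (21839) = -349424
Delta mod 47 = 21

Delta = 21 (mod 47)


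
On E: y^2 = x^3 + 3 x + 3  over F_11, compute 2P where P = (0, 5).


k = 2 = 10_2 (binary, LSB first: 01)
Double-and-add from P = (0, 5):
  bit 0 = 0: acc unchanged = O
  bit 1 = 1: acc = O + (9, 0) = (9, 0)

2P = (9, 0)


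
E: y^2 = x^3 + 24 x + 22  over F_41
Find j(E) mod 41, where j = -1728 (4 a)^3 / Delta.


Delta = -16(4 a^3 + 27 b^2) mod 41 = 15
-1728 * (4 a)^3 = -1728 * (4*24)^3 mod 41 = 18
j = 18 * 15^(-1) mod 41 = 34

j = 34 (mod 41)


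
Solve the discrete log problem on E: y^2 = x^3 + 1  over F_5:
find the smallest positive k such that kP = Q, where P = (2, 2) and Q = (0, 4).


Enumerate multiples of P until we hit Q = (0, 4):
  1P = (2, 2)
  2P = (0, 4)
Match found at i = 2.

k = 2


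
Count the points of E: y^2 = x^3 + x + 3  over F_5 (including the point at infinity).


For each x in F_5, count y with y^2 = x^3 + 1 x + 3 mod 5:
  x = 1: RHS = 0, y in [0]  -> 1 point(s)
  x = 4: RHS = 1, y in [1, 4]  -> 2 point(s)
Affine points: 3. Add the point at infinity: total = 4.

#E(F_5) = 4


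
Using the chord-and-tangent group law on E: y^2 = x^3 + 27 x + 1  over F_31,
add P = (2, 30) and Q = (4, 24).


P != Q, so use the chord formula.
s = (y2 - y1) / (x2 - x1) = (25) / (2) mod 31 = 28
x3 = s^2 - x1 - x2 mod 31 = 28^2 - 2 - 4 = 3
y3 = s (x1 - x3) - y1 mod 31 = 28 * (2 - 3) - 30 = 4

P + Q = (3, 4)


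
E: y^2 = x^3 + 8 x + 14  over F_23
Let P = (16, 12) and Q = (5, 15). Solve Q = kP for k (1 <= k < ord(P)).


Enumerate multiples of P until we hit Q = (5, 15):
  1P = (16, 12)
  2P = (4, 8)
  3P = (21, 17)
  4P = (10, 17)
  5P = (6, 18)
  6P = (17, 7)
  7P = (15, 6)
  8P = (5, 8)
  9P = (20, 20)
  10P = (14, 15)
  11P = (1, 0)
  12P = (14, 8)
  13P = (20, 3)
  14P = (5, 15)
Match found at i = 14.

k = 14


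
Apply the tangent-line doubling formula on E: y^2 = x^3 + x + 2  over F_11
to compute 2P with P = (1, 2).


Doubling: s = (3 x1^2 + a) / (2 y1)
s = (3*1^2 + 1) / (2*2) mod 11 = 1
x3 = s^2 - 2 x1 mod 11 = 1^2 - 2*1 = 10
y3 = s (x1 - x3) - y1 mod 11 = 1 * (1 - 10) - 2 = 0

2P = (10, 0)


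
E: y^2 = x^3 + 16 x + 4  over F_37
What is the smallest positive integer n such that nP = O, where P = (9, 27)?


Compute successive multiples of P until we hit O:
  1P = (9, 27)
  2P = (19, 10)
  3P = (13, 2)
  4P = (24, 2)
  5P = (15, 20)
  6P = (1, 13)
  7P = (0, 35)
  8P = (16, 8)
  ... (continuing to 22P)
  22P = O

ord(P) = 22


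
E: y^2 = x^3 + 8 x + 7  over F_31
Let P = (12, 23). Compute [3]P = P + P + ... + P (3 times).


k = 3 = 11_2 (binary, LSB first: 11)
Double-and-add from P = (12, 23):
  bit 0 = 1: acc = O + (12, 23) = (12, 23)
  bit 1 = 1: acc = (12, 23) + (27, 2) = (20, 13)

3P = (20, 13)


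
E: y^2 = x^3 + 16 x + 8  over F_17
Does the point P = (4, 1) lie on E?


Check whether y^2 = x^3 + 16 x + 8 (mod 17) for (x, y) = (4, 1).
LHS: y^2 = 1^2 mod 17 = 1
RHS: x^3 + 16 x + 8 = 4^3 + 16*4 + 8 mod 17 = 0
LHS != RHS

No, not on the curve
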